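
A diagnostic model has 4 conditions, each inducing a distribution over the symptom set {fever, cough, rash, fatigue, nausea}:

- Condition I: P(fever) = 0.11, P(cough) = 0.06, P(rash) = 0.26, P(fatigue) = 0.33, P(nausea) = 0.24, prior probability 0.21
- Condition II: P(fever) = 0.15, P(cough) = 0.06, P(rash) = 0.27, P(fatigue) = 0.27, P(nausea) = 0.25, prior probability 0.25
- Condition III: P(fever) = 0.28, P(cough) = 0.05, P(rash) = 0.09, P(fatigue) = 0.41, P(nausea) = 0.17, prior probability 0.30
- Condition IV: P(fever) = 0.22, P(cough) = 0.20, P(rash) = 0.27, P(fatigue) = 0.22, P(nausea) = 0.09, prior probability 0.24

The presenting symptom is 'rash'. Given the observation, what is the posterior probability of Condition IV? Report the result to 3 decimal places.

0.303

Apply Bayes' rule: the posterior for each component is proportional to its prior times its likelihood at x.
Component likelihoods at x = 'rash':
  p_I = P(rash | comp) = 0.26
  p_II = P(rash | comp) = 0.27
  p_III = P(rash | comp) = 0.09
  p_IV = P(rash | comp) = 0.27
Prior × likelihood for each component:
  w_I·p_I = 0.21 × 0.26 = 0.0546
  w_II·p_II = 0.25 × 0.27 = 0.0675
  w_III·p_III = 0.30 × 0.09 = 0.027
  w_IV·p_IV = 0.24 × 0.27 = 0.0648
Normaliser: 0.0546 + 0.0675 + 0.027 + 0.0648 = 0.2139
So the posterior for Condition IV is 0.0648 / 0.2139 ≈ 0.303.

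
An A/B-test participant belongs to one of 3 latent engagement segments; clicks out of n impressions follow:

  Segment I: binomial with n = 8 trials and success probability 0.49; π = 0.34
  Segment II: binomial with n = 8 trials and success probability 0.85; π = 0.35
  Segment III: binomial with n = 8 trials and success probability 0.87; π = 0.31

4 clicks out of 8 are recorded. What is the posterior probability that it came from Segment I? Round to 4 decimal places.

0.9025

The responsibility of component k is w_k f_k(x) divided by Σ_j w_j f_j(x).
Evaluate each component's likelihood at the observed value:
  p_I = 0.273
  p_II = 0.0184986
  p_III = 0.0114538
Multiply by the mixture weights:
  w_I·p_I = 0.34 × 0.273 = 0.0928201
  w_II·p_II = 0.35 × 0.0184986 = 0.00647451
  w_III·p_III = 0.31 × 0.0114538 = 0.00355067
Normaliser: 0.0928201 + 0.00647451 + 0.00355067 = 0.102845
Responsibility of Segment I: 0.0928201 / 0.102845 ≈ 0.9025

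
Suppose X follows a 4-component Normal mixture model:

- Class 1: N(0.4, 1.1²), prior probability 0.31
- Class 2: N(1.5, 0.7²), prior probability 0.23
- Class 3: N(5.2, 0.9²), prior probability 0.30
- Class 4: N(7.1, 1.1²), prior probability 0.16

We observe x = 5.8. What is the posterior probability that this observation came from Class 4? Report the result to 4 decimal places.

0.2133

P(component k | x) = w_k·f_k(x) / marginal(x), where marginal(x) = Σ_j w_j·f_j(x).
Evaluate each component's likelihood at the observed value:
  L_1 = (1/(1.1·√(2π)))·exp(−(5.8−0.4)²/(2·1.1²)) = 0.362675·exp(-12.04959) = 2.12055e-06
  L_2 = (1/(0.7·√(2π)))·exp(−(5.8−1.5)²/(2·0.7²)) = 0.569918·exp(-18.86735) = 3.64609e-09
  L_3 = (1/(0.9·√(2π)))·exp(−(5.8−5.2)²/(2·0.9²)) = 0.443269·exp(-0.22222) = 0.354942
  L_4 = (1/(1.1·√(2π)))·exp(−(5.8−7.1)²/(2·1.1²)) = 0.362675·exp(-0.69835) = 0.180397
Unnormalised posteriors:
  w_1·L_1 = 0.31 × 2.12055e-06 = 6.5737e-07
  w_2·L_2 = 0.23 × 3.64609e-09 = 8.38601e-10
  w_3·L_3 = 0.30 × 0.354942 = 0.106483
  w_4·L_4 = 0.16 × 0.180397 = 0.0288635
Marginal: 6.5737e-07 + 8.38601e-10 + 0.106483 + 0.0288635 = 0.135347
Responsibility of Class 4: 0.0288635 / 0.135347 ≈ 0.2133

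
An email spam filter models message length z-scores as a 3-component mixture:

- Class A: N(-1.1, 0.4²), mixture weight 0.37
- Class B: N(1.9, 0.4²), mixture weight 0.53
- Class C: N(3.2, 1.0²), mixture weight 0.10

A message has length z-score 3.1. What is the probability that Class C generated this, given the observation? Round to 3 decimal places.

0.871

Posterior ∝ prior × likelihood, so P(k | x) ∝ π_k f_k(x); normalise over all components.
Normal densities:
  p_A = 1.14384e-24
  p_B = 0.0110796
  p_C = 0.396953
Multiply by the mixture weights:
  π_A·p_A = 0.37 × 1.14384e-24 = 4.23222e-25
  π_B·p_B = 0.53 × 0.0110796 = 0.0058722
  π_C·p_C = 0.10 × 0.396953 = 0.0396953
Sum: 4.23222e-25 + 0.0058722 + 0.0396953 = 0.0455675
P(Class C | the observation) ≈ 0.871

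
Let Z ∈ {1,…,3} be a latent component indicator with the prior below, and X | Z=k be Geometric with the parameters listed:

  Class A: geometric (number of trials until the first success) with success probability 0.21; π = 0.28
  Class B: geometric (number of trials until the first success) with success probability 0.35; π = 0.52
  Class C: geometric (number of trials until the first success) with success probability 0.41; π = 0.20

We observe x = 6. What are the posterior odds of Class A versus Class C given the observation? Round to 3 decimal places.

The posterior odds equal the prior odds times the likelihood ratio: (π_i/π_j)·(f_i(x)/f_j(x)).
Evaluate each component's likelihood at the observed value:
  f_A = 0.0646182
  f_B = 0.0406102
  f_C = 0.0293119
0.0180931 / 0.00586238 ≈ 3.086

3.086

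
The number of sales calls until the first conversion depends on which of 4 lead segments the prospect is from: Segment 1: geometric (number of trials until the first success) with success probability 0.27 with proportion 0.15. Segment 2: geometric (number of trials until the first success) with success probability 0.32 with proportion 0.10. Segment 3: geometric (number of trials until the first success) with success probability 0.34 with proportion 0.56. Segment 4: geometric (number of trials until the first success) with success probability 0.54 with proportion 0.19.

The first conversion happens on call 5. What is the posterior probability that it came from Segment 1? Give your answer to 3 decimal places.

0.195

P(component k | x) = π_k·f_k(x) / marginal(x), where marginal(x) = Σ_j π_j·f_j(x).
Geometric probabilities:
  p_1 = 0.0766753
  p_2 = 0.0684204
  p_3 = 0.0645141
  p_4 = 0.0241783
Multiply by the mixture weights:
  π_1·p_1 = 0.15 × 0.0766753 = 0.0115013
  π_2·p_2 = 0.10 × 0.0684204 = 0.00684204
  π_3·p_3 = 0.56 × 0.0645141 = 0.0361279
  π_4·p_4 = 0.19 × 0.0241783 = 0.00459387
Denominator: 0.0115013 + 0.00684204 + 0.0361279 + 0.00459387 = 0.0590651
Responsibility of Segment 1: 0.0115013 / 0.0590651 ≈ 0.195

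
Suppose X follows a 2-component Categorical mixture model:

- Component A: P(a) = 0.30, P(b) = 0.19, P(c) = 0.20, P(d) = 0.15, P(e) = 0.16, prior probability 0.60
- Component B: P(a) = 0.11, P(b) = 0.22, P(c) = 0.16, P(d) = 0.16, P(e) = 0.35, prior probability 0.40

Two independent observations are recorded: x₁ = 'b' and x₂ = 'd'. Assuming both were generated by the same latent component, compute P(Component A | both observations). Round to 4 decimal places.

P(component k | x) = w_k·f_k(x) / marginal(x), where marginal(x) = Σ_j w_j·f_j(x).
Since both observations come from the same component, the likelihood for component k is f_k(x₁)·f_k(x₂).
  L_A = [0.19] × [0.15] = 0.0285
  L_B = [0.22] × [0.16] = 0.0352
Prior × likelihood for each component:
  w_A·L_A = 0.60 × 0.0285 = 0.0171
  w_B·L_B = 0.40 × 0.0352 = 0.01408
Denominator: 0.0171 + 0.01408 = 0.03118
P(Component A | data) ≈ 0.5484

0.5484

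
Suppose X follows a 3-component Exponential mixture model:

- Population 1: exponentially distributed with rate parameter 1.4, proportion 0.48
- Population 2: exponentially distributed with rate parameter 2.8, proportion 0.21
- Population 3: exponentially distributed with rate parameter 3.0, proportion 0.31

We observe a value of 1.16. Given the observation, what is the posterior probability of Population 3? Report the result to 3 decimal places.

Posterior ∝ prior × likelihood, so P(k | x) ∝ π_k f_k(x); normalise over all components.
Component likelihoods at x = 1.16:
  L_1 = 1.4·e^(−1.4·1.16) = 1.4·e^(−1.6240) = 0.275952
  L_2 = 2.8·e^(−2.8·1.16) = 2.8·e^(−3.2480) = 0.108785
  L_3 = 3.0·e^(−3.0·1.16) = 3.0·e^(−3.4800) = 0.0924222
Multiply by the mixture weights:
  π_1·L_1 = 0.48 × 0.275952 = 0.132457
  π_2·L_2 = 0.21 × 0.108785 = 0.0228449
  π_3·L_3 = 0.31 × 0.0924222 = 0.0286509
Evidence: 0.132457 + 0.0228449 + 0.0286509 = 0.183953
So the posterior for Population 3 is 0.0286509 / 0.183953 ≈ 0.156.

0.156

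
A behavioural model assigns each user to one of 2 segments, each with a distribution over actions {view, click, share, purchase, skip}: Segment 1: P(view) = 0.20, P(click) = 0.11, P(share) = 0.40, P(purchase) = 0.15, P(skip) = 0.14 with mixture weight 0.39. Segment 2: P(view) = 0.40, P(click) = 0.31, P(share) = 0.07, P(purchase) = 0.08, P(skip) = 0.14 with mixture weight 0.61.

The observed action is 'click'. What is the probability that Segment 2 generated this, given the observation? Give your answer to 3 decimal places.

P(component k | x) = π_k·f_k(x) / marginal(x), where marginal(x) = Σ_j π_j·f_j(x).
Evaluate each component's likelihood at the observed value:
  p_1 = P(click | comp) = 0.11
  p_2 = P(click | comp) = 0.31
Weight by the priors:
  π_1·p_1 = 0.39 × 0.11 = 0.0429
  π_2·p_2 = 0.61 × 0.31 = 0.1891
Denominator: 0.0429 + 0.1891 = 0.232
Responsibility of Segment 2: 0.1891 / 0.232 ≈ 0.815

0.815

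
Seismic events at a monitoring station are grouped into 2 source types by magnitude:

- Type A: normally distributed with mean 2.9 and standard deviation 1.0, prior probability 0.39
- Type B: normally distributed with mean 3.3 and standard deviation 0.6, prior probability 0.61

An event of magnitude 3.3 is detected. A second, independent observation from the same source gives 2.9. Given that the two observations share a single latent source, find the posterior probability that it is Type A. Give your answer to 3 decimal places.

0.210

By Bayes' theorem, P(k | x) = P(Z=k) f_k(x) / Σ_j P(Z=j) f_j(x).
Since both observations come from the same component, the likelihood for component k is f_k(x₁)·f_k(x₂).
  f_A = [0.36827] × [0.398942] = 0.146919
  f_B = [0.664904] × [0.532413] = 0.354004
Unnormalised posteriors:
  P(Z=A)·f_A = 0.39 × 0.146919 = 0.0572982
  P(Z=B)·f_B = 0.61 × 0.354004 = 0.215942
Marginal: 0.0572982 + 0.215942 = 0.27324
P(Type A | x₁,x₂) ≈ 0.210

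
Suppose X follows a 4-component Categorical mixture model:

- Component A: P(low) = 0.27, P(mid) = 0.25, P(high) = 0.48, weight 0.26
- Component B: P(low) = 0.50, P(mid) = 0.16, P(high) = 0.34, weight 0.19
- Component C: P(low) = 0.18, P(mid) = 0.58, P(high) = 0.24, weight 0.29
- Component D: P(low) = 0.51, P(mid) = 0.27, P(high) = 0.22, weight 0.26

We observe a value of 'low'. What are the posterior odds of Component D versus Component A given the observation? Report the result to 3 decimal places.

Posterior odds = (P(Z=i) f_i(x)) / (P(Z=j) f_j(x)); the normalising sum cancels.
Component likelihoods at x = 'low':
  L_A = 0.27
  L_B = 0.5
  L_C = 0.18
  L_D = 0.51
Odds = (0.26/0.26) × (0.51/0.27) = 1 × 1.88889 ≈ 1.889

1.889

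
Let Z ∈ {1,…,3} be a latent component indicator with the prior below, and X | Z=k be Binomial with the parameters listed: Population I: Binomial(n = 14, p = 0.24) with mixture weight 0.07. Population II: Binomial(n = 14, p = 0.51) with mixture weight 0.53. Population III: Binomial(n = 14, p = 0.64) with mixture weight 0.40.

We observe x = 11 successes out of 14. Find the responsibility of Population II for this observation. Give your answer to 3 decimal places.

Posterior ∝ prior × likelihood, so P(k | x) ∝ π_k f_k(x); normalise over all components.
Binomial probabilities:
  p_I = 2.43145e-05
  p_II = 0.0259993
  p_III = 0.125311
Prior × likelihood for each component:
  π_I·p_I = 0.07 × 2.43145e-05 = 1.70202e-06
  π_II·p_II = 0.53 × 0.0259993 = 0.0137796
  π_III·p_III = 0.40 × 0.125311 = 0.0501243
Normaliser: 1.70202e-06 + 0.0137796 + 0.0501243 = 0.0639057
P(Population II | data) ≈ 0.216

0.216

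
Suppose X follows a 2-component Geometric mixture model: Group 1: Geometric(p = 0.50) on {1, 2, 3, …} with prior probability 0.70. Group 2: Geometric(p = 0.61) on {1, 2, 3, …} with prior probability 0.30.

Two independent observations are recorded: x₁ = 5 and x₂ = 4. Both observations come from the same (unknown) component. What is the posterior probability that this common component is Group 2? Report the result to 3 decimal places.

0.101

Apply Bayes' rule: the posterior for each component is proportional to its prior times its likelihood at x.
Since both observations come from the same component, the likelihood for component k is f_k(x₁)·f_k(x₂).
  p_1 = [0.50·(1−0.50)^4 = 0.50·0.0625 = 0.03125] × [0.0625] = 0.00195312
  p_2 = [0.61·(1−0.61)^4 = 0.61·0.0231344 = 0.014112] × [0.0361846] = 0.000510637
Unnormalised posteriors:
  π_1·p_1 = 0.70 × 0.00195312 = 0.00136719
  π_2·p_2 = 0.30 × 0.000510637 = 0.000153191
Normaliser: 0.00136719 + 0.000153191 = 0.00152038
P(Group 2 | x₁,x₂) = 0.000153191 / 0.00152038 ≈ 0.101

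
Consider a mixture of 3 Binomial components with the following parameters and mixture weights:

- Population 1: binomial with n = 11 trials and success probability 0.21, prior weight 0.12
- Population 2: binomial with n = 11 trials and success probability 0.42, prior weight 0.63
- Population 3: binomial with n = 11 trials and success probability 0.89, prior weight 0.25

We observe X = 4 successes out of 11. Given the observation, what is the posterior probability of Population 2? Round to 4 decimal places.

Apply Bayes' rule: the posterior for each component is proportional to its prior times its likelihood at x.
Evaluate each component's likelihood at the observed value:
  p_1 = C(11,4)·0.21^4·0.79^7 = 330·0.00194481·0.192039 = 0.123248
  p_2 = C(11,4)·0.42^4·0.58^7 = 330·0.031117·0.0220798 = 0.226729
  p_3 = C(11,4)·0.89^4·0.11^7 = 330·0.627422·1.94872e-07 = 4.03481e-05
Unnormalised posteriors:
  π_1·p_1 = 0.12 × 0.123248 = 0.0147898
  π_2·p_2 = 0.63 × 0.226729 = 0.142839
  π_3·p_3 = 0.25 × 4.03481e-05 = 1.0087e-05
Sum: 0.0147898 + 0.142839 + 1.0087e-05 = 0.157639
So the posterior for Population 2 is 0.142839 / 0.157639 ≈ 0.9061.

0.9061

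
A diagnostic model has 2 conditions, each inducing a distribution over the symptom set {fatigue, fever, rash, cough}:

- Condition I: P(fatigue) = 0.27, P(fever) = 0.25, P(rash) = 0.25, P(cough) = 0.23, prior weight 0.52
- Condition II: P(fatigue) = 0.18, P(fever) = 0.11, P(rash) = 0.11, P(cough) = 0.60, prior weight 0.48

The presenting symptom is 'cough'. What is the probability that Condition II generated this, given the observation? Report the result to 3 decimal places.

Posterior ∝ prior × likelihood, so P(k | x) ∝ w_k f_k(x); normalise over all components.
Evaluate each component's likelihood at the observed value:
  p_I = 0.23
  p_II = 0.6
Prior × likelihood for each component:
  w_I·p_I = 0.52 × 0.23 = 0.1196
  w_II·p_II = 0.48 × 0.6 = 0.288
Evidence: 0.1196 + 0.288 = 0.4076
So the posterior for Condition II is 0.288 / 0.4076 ≈ 0.707.

0.707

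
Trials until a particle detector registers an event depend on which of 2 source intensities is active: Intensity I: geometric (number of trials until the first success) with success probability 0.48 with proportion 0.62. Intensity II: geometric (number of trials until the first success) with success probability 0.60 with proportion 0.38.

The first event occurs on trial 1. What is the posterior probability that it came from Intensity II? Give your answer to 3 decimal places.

0.434

Posterior ∝ prior × likelihood, so P(k | x) ∝ π_k f_k(x); normalise over all components.
Geometric probabilities:
  L_I = 0.48
  L_II = 0.6
Weight by the priors:
  π_I·L_I = 0.62 × 0.48 = 0.2976
  π_II·L_II = 0.38 × 0.6 = 0.228
Marginal: 0.2976 + 0.228 = 0.5256
So the posterior for Intensity II is 0.228 / 0.5256 ≈ 0.434.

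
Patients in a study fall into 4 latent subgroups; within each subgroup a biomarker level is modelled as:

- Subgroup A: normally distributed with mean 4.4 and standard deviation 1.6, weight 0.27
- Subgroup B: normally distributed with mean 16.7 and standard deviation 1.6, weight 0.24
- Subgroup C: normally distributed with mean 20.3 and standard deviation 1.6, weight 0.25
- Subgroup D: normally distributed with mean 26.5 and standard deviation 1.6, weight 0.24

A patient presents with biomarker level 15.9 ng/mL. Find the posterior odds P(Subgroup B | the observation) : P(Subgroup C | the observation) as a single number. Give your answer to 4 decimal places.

The posterior odds equal the prior odds times the likelihood ratio: (π_i/π_j)·(f_i(x)/f_j(x)).
Normal densities:
  L_A = 1.50984e-12
  L_B = 0.220041
  L_C = 0.00568348
  L_D = 7.34619e-11
Odds = (0.24/0.25) × (0.220041/0.00568348) = 0.96 × 38.7159 ≈ 37.1673

37.1673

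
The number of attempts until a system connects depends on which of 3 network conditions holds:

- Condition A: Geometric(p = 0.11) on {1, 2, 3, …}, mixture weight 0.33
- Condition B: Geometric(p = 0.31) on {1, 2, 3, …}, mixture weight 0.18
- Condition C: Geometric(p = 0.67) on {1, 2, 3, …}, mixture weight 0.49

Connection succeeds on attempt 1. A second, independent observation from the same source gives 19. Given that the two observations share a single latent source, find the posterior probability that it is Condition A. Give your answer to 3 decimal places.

P(component k | x) = P(Z=k)·f_k(x) / marginal(x), where marginal(x) = Σ_j P(Z=j)·f_j(x).
Since both observations come from the same component, the likelihood for component k is f_k(x₁)·f_k(x₂).
  p_A = [0.11] × [0.0135025] = 0.00148527
  p_B = [0.31] × [0.000389624] = 0.000120783
  p_C = [0.67] × [1.4432e-09] = 9.66942e-10
Prior × likelihood for each component:
  P(Z=A)·p_A = 0.33 × 0.00148527 = 0.000490139
  P(Z=B)·p_B = 0.18 × 0.000120783 = 2.1741e-05
  P(Z=C)·p_C = 0.49 × 9.66942e-10 = 4.73802e-10
Evidence: 0.000490139 + 2.1741e-05 + 4.73802e-10 = 0.000511881
So the posterior for Condition A is 0.000490139 / 0.000511881 ≈ 0.958.

0.958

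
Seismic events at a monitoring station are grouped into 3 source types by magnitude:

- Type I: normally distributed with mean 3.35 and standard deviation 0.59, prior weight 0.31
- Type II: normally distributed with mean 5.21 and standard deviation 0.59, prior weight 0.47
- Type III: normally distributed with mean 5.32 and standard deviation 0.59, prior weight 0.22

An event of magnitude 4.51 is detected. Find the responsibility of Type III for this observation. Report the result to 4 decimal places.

0.2361

By Bayes' theorem, P(k | x) = π_k f_k(x) / Σ_j π_j f_j(x).
Evaluate each component's likelihood at the observed value:
  L_I = 0.0978731
  L_II = 0.334497
  L_III = 0.263499
Multiply by the mixture weights:
  π_I·L_I = 0.31 × 0.0978731 = 0.0303407
  π_II·L_II = 0.47 × 0.334497 = 0.157214
  π_III·L_III = 0.22 × 0.263499 = 0.0579697
Marginal: 0.0303407 + 0.157214 + 0.0579697 = 0.245524
P(Type III | x) = 0.0579697 / 0.245524 ≈ 0.2361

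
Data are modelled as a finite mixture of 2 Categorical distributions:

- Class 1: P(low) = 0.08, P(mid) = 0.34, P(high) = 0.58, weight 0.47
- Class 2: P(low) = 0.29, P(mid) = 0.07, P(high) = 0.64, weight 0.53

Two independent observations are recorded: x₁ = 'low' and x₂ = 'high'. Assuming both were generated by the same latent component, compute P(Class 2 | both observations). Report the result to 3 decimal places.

0.819

The responsibility of component k is P(Z=k) f_k(x) divided by Σ_j P(Z=j) f_j(x).
Since both observations come from the same component, the likelihood for component k is f_k(x₁)·f_k(x₂).
  f_1 = [0.08] × [0.58] = 0.0464
  f_2 = [0.29] × [0.64] = 0.1856
Multiply by the mixture weights:
  P(Z=1)·f_1 = 0.47 × 0.0464 = 0.021808
  P(Z=2)·f_2 = 0.53 × 0.1856 = 0.098368
Marginal: 0.021808 + 0.098368 = 0.120176
P(Class 2 | x₁,x₂) = 0.098368 / 0.120176 ≈ 0.819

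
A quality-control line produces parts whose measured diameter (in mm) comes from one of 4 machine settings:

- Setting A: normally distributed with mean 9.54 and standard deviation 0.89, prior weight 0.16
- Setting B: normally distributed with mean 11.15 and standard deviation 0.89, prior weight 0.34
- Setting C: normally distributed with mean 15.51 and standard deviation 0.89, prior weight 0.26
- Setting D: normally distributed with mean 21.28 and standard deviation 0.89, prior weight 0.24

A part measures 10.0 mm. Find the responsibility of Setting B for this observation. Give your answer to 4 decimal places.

P(component k | x) = π_k·f_k(x) / marginal(x), where marginal(x) = Σ_j π_j·f_j(x).
Evaluate each component's likelihood at the observed value:
  p_A = (1/(0.89·√(2π)))·exp(−(10.0−9.54)²/(2·0.89²)) = 0.448250·exp(-0.13357) = 0.392204
  p_B = (1/(0.89·√(2π)))·exp(−(10.0−11.15)²/(2·0.89²)) = 0.448250·exp(-0.83481) = 0.194522
  p_C = (1/(0.89·√(2π)))·exp(−(10.0−15.51)²/(2·0.89²)) = 0.448250·exp(-19.16431) = 2.13091e-09
  p_D = (1/(0.89·√(2π)))·exp(−(10.0−21.28)²/(2·0.89²)) = 0.448250·exp(-80.31713) = 5.8916e-36
Unnormalised posteriors:
  π_A·p_A = 0.16 × 0.392204 = 0.0627526
  π_B·p_B = 0.34 × 0.194522 = 0.0661374
  π_C·p_C = 0.26 × 2.13091e-09 = 5.54038e-10
  π_D·p_D = 0.24 × 5.8916e-36 = 1.41398e-36
Marginal: 0.0627526 + 0.0661374 + 5.54038e-10 + 1.41398e-36 = 0.12889
P(Setting B | the observation) ≈ 0.5131

0.5131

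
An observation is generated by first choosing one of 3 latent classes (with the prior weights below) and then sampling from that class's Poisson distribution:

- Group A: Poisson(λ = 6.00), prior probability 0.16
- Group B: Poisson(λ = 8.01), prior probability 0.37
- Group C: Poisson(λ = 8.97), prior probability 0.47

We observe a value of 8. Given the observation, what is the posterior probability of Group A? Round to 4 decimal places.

By Bayes' theorem, P(k | x) = π_k f_k(x) / Σ_j π_j f_j(x).
Poisson probabilities:
  L_A = e^(−6.00)·6.00^8/8! = 0.103258
  L_B = e^(−8.01)·8.01^8/8! = 0.139586
  L_C = e^(−8.97)·8.97^8/8! = 0.13219
Weight by the priors:
  π_A·L_A = 0.16 × 0.103258 = 0.0165212
  π_B·L_B = 0.37 × 0.139586 = 0.0516467
  π_C·L_C = 0.47 × 0.13219 = 0.0621291
Sum: 0.0165212 + 0.0516467 + 0.0621291 = 0.130297
So the posterior for Group A is 0.0165212 / 0.130297 ≈ 0.1268.

0.1268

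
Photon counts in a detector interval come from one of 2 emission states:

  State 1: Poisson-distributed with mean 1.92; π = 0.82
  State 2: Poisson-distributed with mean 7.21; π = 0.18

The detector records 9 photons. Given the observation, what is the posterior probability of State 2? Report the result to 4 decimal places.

0.9940

Apply Bayes' rule: the posterior for each component is proportional to its prior times its likelihood at x.
Poisson probabilities:
  L_1 = e^(−1.92)·1.92^9/9! = 0.000143253
  L_2 = e^(−7.21)·7.21^9/9! = 0.107248
Multiply by the mixture weights:
  π_1·L_1 = 0.82 × 0.000143253 = 0.000117467
  π_2·L_2 = 0.18 × 0.107248 = 0.0193047
Denominator: 0.000117467 + 0.0193047 = 0.0194222
Responsibility of State 2: 0.0193047 / 0.0194222 ≈ 0.9940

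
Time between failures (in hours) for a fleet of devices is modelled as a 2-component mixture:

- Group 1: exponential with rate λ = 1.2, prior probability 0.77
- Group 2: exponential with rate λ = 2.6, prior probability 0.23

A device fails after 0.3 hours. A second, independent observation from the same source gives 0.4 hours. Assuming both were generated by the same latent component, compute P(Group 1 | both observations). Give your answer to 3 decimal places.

0.655

By Bayes' theorem, P(k | x) = w_k f_k(x) / Σ_j w_j f_j(x).
Since both observations come from the same component, the likelihood for component k is f_k(x₁)·f_k(x₂).
  p_1 = [0.837212] × [0.74254] = 0.621663
  p_2 = [1.19186] × [0.918982] = 1.09529
Weight by the priors:
  w_1·p_1 = 0.77 × 0.621663 = 0.478681
  w_2·p_2 = 0.23 × 1.09529 = 0.251918
Sum: 0.478681 + 0.251918 = 0.730598
Responsibility of Group 1: 0.478681 / 0.730598 ≈ 0.655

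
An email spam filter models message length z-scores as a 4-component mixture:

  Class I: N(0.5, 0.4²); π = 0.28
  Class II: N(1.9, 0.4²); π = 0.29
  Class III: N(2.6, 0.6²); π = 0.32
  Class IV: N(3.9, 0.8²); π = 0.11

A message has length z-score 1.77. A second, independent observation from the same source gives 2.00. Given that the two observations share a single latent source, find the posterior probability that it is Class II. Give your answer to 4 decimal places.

P(component k | x) = w_k·f_k(x) / marginal(x), where marginal(x) = Σ_j w_j·f_j(x).
Since both observations come from the same component, the likelihood for component k is f_k(x₁)·f_k(x₂).
  p_I = [0.00645461] × [0.000881489] = 5.68967e-06
  p_II = [0.94605] × [0.96667] = 0.914518
  p_III = [0.255401] × [0.403285] = 0.102999
  p_IV = [0.014404] × [0.0297149] = 0.000428014
Prior × likelihood for each component:
  w_I·p_I = 0.28 × 5.68967e-06 = 1.59311e-06
  w_II·p_II = 0.29 × 0.914518 = 0.26521
  w_III·p_III = 0.32 × 0.102999 = 0.0329598
  w_IV·p_IV = 0.11 × 0.000428014 = 4.70815e-05
Marginal: 1.59311e-06 + 0.26521 + 0.0329598 + 4.70815e-05 = 0.298219
P(Class II | data) ≈ 0.8893

0.8893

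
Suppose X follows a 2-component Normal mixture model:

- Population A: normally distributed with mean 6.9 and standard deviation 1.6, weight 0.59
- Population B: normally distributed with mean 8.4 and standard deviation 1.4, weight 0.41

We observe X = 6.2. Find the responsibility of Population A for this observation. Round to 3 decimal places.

0.797

By Bayes' theorem, P(k | x) = w_k f_k(x) / Σ_j w_j f_j(x).
Evaluate each component's likelihood at the observed value:
  f_A = (1/(1.6·√(2π)))·exp(−(6.2−6.9)²/(2·1.6²)) = 0.249339·exp(-0.09570) = 0.226583
  f_B = (1/(1.4·√(2π)))·exp(−(6.2−8.4)²/(2·1.4²)) = 0.284959·exp(-1.23469) = 0.0829013
Multiply by the mixture weights:
  w_A·f_A = 0.59 × 0.226583 = 0.133684
  w_B·f_B = 0.41 × 0.0829013 = 0.0339895
Sum: 0.133684 + 0.0339895 = 0.167673
P(Population A | the observation) = 0.133684 / 0.167673 ≈ 0.797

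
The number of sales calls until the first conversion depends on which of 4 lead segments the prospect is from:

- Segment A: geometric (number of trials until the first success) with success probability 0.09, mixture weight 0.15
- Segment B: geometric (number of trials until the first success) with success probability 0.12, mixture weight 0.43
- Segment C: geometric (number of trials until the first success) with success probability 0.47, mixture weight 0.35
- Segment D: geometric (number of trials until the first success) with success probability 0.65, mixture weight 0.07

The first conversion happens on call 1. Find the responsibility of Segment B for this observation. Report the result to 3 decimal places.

0.188

Posterior ∝ prior × likelihood, so P(k | x) ∝ P(Z=k) f_k(x); normalise over all components.
Geometric probabilities:
  p_A = 0.09
  p_B = 0.12
  p_C = 0.47
  p_D = 0.65
Unnormalised posteriors:
  P(Z=A)·p_A = 0.15 × 0.09 = 0.0135
  P(Z=B)·p_B = 0.43 × 0.12 = 0.0516
  P(Z=C)·p_C = 0.35 × 0.47 = 0.1645
  P(Z=D)·p_D = 0.07 × 0.65 = 0.0455
Marginal: 0.0135 + 0.0516 + 0.1645 + 0.0455 = 0.2751
So the posterior for Segment B is 0.0516 / 0.2751 ≈ 0.188.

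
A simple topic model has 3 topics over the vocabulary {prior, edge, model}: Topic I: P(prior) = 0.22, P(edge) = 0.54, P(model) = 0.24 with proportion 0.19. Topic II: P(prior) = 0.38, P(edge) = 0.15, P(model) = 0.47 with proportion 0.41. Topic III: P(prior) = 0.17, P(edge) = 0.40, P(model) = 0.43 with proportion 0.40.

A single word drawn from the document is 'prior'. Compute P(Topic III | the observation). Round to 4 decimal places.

Posterior ∝ prior × likelihood, so P(k | x) ∝ π_k f_k(x); normalise over all components.
Evaluate each component's likelihood at the observed value:
  L_I = 0.22
  L_II = 0.38
  L_III = 0.17
Weight by the priors:
  π_I·L_I = 0.19 × 0.22 = 0.0418
  π_II·L_II = 0.41 × 0.38 = 0.1558
  π_III·L_III = 0.40 × 0.17 = 0.068
Denominator: 0.0418 + 0.1558 + 0.068 = 0.2656
So the posterior for Topic III is 0.068 / 0.2656 ≈ 0.2560.

0.2560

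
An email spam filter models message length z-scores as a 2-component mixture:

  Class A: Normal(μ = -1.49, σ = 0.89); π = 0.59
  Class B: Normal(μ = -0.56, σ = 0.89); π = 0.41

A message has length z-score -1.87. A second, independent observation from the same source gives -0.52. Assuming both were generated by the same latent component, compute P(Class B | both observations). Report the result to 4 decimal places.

P(component k | x) = π_k·f_k(x) / marginal(x), where marginal(x) = Σ_j π_j·f_j(x).
Since both observations come from the same component, the likelihood for component k is f_k(x₁)·f_k(x₂).
  L_A = [0.409199] × [0.247503] = 0.101278
  L_B = [0.151728] × [0.447797] = 0.0679435
Multiply by the mixture weights:
  π_A·L_A = 0.59 × 0.101278 = 0.059754
  π_B·L_B = 0.41 × 0.0679435 = 0.0278568
Denominator: 0.059754 + 0.0278568 = 0.0876108
Responsibility of Class B: 0.0278568 / 0.0876108 ≈ 0.3180

0.3180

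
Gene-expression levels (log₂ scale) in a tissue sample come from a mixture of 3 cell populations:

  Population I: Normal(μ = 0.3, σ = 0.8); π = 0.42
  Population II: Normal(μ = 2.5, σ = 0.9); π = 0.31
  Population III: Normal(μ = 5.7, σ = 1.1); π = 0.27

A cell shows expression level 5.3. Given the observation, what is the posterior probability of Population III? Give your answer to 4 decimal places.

Posterior ∝ prior × likelihood, so P(k | x) ∝ π_k f_k(x); normalise over all components.
Normal densities:
  p_I = (1/(0.8·√(2π)))·exp(−(5.3−0.3)²/(2·0.8²)) = 0.498678·exp(-19.53125) = 1.6425e-09
  p_II = (1/(0.9·√(2π)))·exp(−(5.3−2.5)²/(2·0.9²)) = 0.443269·exp(-4.83951) = 0.00350668
  p_III = (1/(1.1·√(2π)))·exp(−(5.3−5.7)²/(2·1.1²)) = 0.362675·exp(-0.06612) = 0.339472
Unnormalised posteriors:
  π_I·p_I = 0.42 × 1.6425e-09 = 6.89851e-10
  π_II·p_II = 0.31 × 0.00350668 = 0.00108707
  π_III·p_III = 0.27 × 0.339472 = 0.0916574
Denominator: 6.89851e-10 + 0.00108707 + 0.0916574 = 0.0927445
P(Population III | data) = 0.0916574 / 0.0927445 ≈ 0.9883

0.9883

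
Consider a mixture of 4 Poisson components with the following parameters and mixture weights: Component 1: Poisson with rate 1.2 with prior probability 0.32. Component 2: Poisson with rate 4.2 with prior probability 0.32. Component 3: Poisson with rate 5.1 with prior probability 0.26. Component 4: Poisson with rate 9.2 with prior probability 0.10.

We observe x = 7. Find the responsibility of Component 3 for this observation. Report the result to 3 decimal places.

By Bayes' theorem, P(k | x) = P(Z=k) f_k(x) / Σ_j P(Z=j) f_j(x).
Evaluate each component's likelihood at the observed value:
  p_1 = e^(−1.2)·1.2^7/7! = 0.000214134
  p_2 = e^(−4.2)·4.2^7/7! = 0.0685927
  p_3 = e^(−5.1)·5.1^7/7! = 0.108557
  p_4 = e^(−9.2)·9.2^7/7! = 0.111834
Multiply by the mixture weights:
  P(Z=1)·p_1 = 0.32 × 0.000214134 = 6.85228e-05
  P(Z=2)·p_2 = 0.32 × 0.0685927 = 0.0219497
  P(Z=3)·p_3 = 0.26 × 0.108557 = 0.0282249
  P(Z=4)·p_4 = 0.10 × 0.111834 = 0.0111834
Evidence: 6.85228e-05 + 0.0219497 + 0.0282249 + 0.0111834 = 0.0614265
P(Component 3 | x) = 0.0282249 / 0.0614265 ≈ 0.459

0.459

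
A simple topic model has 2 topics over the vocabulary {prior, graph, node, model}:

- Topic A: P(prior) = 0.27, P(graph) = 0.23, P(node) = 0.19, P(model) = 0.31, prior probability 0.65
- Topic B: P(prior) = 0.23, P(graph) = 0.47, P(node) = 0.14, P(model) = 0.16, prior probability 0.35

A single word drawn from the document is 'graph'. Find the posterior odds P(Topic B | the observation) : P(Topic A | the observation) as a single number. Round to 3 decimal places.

1.100

Only the two components matter; the odds are (P(Z=i) f_i(x)) / (P(Z=j) f_j(x)).
Evaluate each component's likelihood at the observed value:
  L_A = 0.23
  L_B = 0.47
0.1645 / 0.1495 ≈ 1.100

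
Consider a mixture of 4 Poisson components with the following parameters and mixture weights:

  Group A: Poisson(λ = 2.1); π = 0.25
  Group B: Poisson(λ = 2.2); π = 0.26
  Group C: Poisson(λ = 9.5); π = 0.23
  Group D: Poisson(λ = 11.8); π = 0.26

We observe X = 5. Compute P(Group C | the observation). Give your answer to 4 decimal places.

Posterior ∝ prior × likelihood, so P(k | x) ∝ π_k f_k(x); normalise over all components.
Component likelihoods at x = 5:
  p_A = 0.041677
  p_B = 0.0475866
  p_C = 0.0482658
  p_D = 0.0143072
Multiply by the mixture weights:
  π_A·p_A = 0.25 × 0.041677 = 0.0104193
  π_B·p_B = 0.26 × 0.0475866 = 0.0123725
  π_C·p_C = 0.23 × 0.0482658 = 0.0111011
  π_D·p_D = 0.26 × 0.0143072 = 0.00371987
Denominator: 0.0104193 + 0.0123725 + 0.0111011 + 0.00371987 = 0.0376128
P(Group C | 5) = 0.0111011 / 0.0376128 ≈ 0.2951

0.2951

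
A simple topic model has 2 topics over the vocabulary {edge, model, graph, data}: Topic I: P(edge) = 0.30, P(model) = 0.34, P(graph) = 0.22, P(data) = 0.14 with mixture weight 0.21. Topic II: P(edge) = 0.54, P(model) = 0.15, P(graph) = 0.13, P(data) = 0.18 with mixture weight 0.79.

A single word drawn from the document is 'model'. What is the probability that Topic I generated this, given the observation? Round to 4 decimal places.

The responsibility of component k is π_k f_k(x) divided by Σ_j π_j f_j(x).
Component likelihoods at x = 'model':
  p_I = 0.34
  p_II = 0.15
Prior × likelihood for each component:
  π_I·p_I = 0.21 × 0.34 = 0.0714
  π_II·p_II = 0.79 × 0.15 = 0.1185
Marginal: 0.0714 + 0.1185 = 0.1899
P(Topic I | data) = 0.0714 / 0.1899 ≈ 0.3760

0.3760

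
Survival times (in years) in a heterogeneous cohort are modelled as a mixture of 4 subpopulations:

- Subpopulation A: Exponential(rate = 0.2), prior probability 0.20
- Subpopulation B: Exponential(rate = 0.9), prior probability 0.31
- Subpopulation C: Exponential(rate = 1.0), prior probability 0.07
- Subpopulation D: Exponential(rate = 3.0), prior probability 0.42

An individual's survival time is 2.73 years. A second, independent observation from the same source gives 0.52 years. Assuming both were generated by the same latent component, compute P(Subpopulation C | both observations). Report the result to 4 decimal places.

By Bayes' theorem, P(k | x) = π_k f_k(x) / Σ_j π_j f_j(x).
Since both observations come from the same component, the likelihood for component k is f_k(x₁)·f_k(x₂).
  p_A = [0.115852] × [0.180245] = 0.0208818
  p_B = [0.0771225] × [0.563628] = 0.0434684
  p_C = [0.0652193] × [0.594521] = 0.0387742
  p_D = [0.000832242] × [0.630408] = 0.000524652
Weight by the priors:
  π_A·p_A = 0.20 × 0.0208818 = 0.00417637
  π_B·p_B = 0.31 × 0.0434684 = 0.0134752
  π_C·p_C = 0.07 × 0.0387742 = 0.00271419
  π_D·p_D = 0.42 × 0.000524652 = 0.000220354
Sum: 0.00417637 + 0.0134752 + 0.00271419 + 0.000220354 = 0.0205861
Responsibility of Subpopulation C: 0.00271419 / 0.0205861 ≈ 0.1318

0.1318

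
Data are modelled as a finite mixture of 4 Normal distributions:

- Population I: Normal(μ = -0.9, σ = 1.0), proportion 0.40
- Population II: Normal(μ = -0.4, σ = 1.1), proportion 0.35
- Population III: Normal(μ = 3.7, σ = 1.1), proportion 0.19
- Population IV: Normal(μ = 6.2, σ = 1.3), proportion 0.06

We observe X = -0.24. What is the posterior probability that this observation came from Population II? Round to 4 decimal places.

The responsibility of component k is P(Z=k) f_k(x) divided by Σ_j P(Z=j) f_j(x).
Normal densities:
  f_I = (1/(1.0·√(2π)))·exp(−(-0.24−-0.9)²/(2·1.0²)) = 0.398942·exp(-0.21780) = 0.320864
  f_II = (1/(1.1·√(2π)))·exp(−(-0.24−-0.4)²/(2·1.1²)) = 0.362675·exp(-0.01058) = 0.358858
  f_III = (1/(1.1·√(2π)))·exp(−(-0.24−3.7)²/(2·1.1²)) = 0.362675·exp(-6.41471) = 0.000593805
  f_IV = (1/(1.3·√(2π)))·exp(−(-0.24−6.2)²/(2·1.3²)) = 0.306879·exp(-12.27030) = 1.43895e-06
Unnormalised posteriors:
  P(Z=I)·f_I = 0.40 × 0.320864 = 0.128346
  P(Z=II)·f_II = 0.35 × 0.358858 = 0.1256
  P(Z=III)·f_III = 0.19 × 0.000593805 = 0.000112823
  P(Z=IV)·f_IV = 0.06 × 1.43895e-06 = 8.63368e-08
Normaliser: 0.128346 + 0.1256 + 0.000112823 + 8.63368e-08 = 0.254059
P(Population II | data) = 0.1256 / 0.254059 ≈ 0.4944

0.4944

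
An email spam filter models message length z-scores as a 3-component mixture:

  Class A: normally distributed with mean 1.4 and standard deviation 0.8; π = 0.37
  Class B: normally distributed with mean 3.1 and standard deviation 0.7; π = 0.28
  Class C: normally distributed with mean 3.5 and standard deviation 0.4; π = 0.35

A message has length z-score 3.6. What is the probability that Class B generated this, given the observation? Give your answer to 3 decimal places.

Apply Bayes' rule: the posterior for each component is proportional to its prior times its likelihood at x.
Component likelihoods at x = 3.6:
  p_A = 0.011367
  p_B = 0.441593
  p_C = 0.96667
Prior × likelihood for each component:
  P(Z=A)·p_A = 0.37 × 0.011367 = 0.00420577
  P(Z=B)·p_B = 0.28 × 0.441593 = 0.123646
  P(Z=C)·p_C = 0.35 × 0.96667 = 0.338335
Sum: 0.00420577 + 0.123646 + 0.338335 = 0.466187
So the posterior for Class B is 0.123646 / 0.466187 ≈ 0.265.

0.265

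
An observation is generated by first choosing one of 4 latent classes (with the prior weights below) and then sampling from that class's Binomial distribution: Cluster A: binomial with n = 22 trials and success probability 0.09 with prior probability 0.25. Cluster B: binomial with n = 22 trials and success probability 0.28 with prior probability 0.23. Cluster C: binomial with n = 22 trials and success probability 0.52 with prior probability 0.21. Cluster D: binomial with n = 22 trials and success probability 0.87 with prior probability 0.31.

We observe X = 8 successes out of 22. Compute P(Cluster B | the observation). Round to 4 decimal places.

0.6916

P(component k | x) = π_k·f_k(x) / marginal(x), where marginal(x) = Σ_j π_j·f_j(x).
Evaluate each component's likelihood at the observed value:
  L_A = 0.000367585
  L_B = 0.121551
  L_C = 0.0589172
  L_D = 4.13236e-08
Multiply by the mixture weights:
  π_A·L_A = 0.25 × 0.000367585 = 9.18961e-05
  π_B·L_B = 0.23 × 0.121551 = 0.0279566
  π_C·L_C = 0.21 × 0.0589172 = 0.0123726
  π_D·L_D = 0.31 × 4.13236e-08 = 1.28103e-08
Sum: 9.18961e-05 + 0.0279566 + 0.0123726 + 1.28103e-08 = 0.0404211
P(Cluster B | data) ≈ 0.6916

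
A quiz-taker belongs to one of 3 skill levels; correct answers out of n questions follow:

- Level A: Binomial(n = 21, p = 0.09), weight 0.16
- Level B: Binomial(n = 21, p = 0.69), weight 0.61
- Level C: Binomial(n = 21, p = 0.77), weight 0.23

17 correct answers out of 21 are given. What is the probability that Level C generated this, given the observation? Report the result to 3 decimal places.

0.424

By Bayes' theorem, P(k | x) = w_k f_k(x) / Σ_j w_j f_j(x).
Binomial probabilities:
  f_A = 6.84467e-15
  f_B = 0.100681
  f_C = 0.196933
Unnormalised posteriors:
  w_A·f_A = 0.16 × 6.84467e-15 = 1.09515e-15
  w_B·f_B = 0.61 × 0.100681 = 0.0614151
  w_C·f_C = 0.23 × 0.196933 = 0.0452945
Marginal: 1.09515e-15 + 0.0614151 + 0.0452945 = 0.10671
P(Level C | x) = 0.0452945 / 0.10671 ≈ 0.424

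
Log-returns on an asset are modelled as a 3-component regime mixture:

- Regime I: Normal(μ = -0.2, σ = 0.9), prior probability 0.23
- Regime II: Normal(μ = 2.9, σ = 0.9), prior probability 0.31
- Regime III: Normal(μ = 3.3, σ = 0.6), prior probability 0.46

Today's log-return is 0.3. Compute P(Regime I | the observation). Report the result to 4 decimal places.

0.9763

P(component k | x) = P(Z=k)·f_k(x) / marginal(x), where marginal(x) = Σ_j P(Z=j)·f_j(x).
Component likelihoods at x = 0.3:
  p_I = (1/(0.9·√(2π)))·exp(−(0.3−-0.2)²/(2·0.9²)) = 0.443269·exp(-0.15432) = 0.37988
  p_II = (1/(0.9·√(2π)))·exp(−(0.3−2.9)²/(2·0.9²)) = 0.443269·exp(-4.17284) = 0.00683009
  p_III = (1/(0.6·√(2π)))·exp(−(0.3−3.3)²/(2·0.6²)) = 0.664904·exp(-12.50000) = 2.47787e-06
Weight by the priors:
  P(Z=I)·p_I = 0.23 × 0.37988 = 0.0873725
  P(Z=II)·p_II = 0.31 × 0.00683009 = 0.00211733
  P(Z=III)·p_III = 0.46 × 2.47787e-06 = 1.13982e-06
Marginal: 0.0873725 + 0.00211733 + 1.13982e-06 = 0.0894909
P(Regime I | data) ≈ 0.9763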